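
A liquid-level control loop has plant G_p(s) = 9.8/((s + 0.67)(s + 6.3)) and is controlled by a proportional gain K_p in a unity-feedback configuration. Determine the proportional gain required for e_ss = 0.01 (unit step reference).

The loop is type 0, so e_ss(step) = 1/(1 + K_pos) with K_pos = K_p·G_p(0).
G_p(0) = 2.322. Require 1/(1 + K_p·2.322) = 0.01, so 1 + 2.322·K_p = 100.
K_p = (100 − 1)/2.322 = 42.6.

K_p = 42.6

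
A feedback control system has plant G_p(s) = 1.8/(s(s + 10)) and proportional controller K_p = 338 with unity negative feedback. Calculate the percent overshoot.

52.2%

From 1 + K_pG_p(s) = 0: s² + 10s + 608.4 = 0 ⇒ ω_n = 24.67, ζ = 0.2027.
%OS = 100·exp(−πζ/√(1−ζ²)) = 100·exp(−π·0.2027/√0.9589) = 52.2%.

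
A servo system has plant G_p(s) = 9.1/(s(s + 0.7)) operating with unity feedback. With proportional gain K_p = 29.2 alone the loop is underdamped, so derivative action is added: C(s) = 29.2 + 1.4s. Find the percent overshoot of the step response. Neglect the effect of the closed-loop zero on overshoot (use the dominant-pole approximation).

24.1%

Forward path: (29.2 + 1.4s)·9.1/(s(s+0.7)). The closed-loop characteristic equation is s² + (0.7 + 9.1·1.4)s + 9.1·29.2 = 0.
That is s² + 13.44s + 265.7 = 0, so ω_n = 16.3 rad/s and ζ = 13.44/(2·16.3) = 0.4122.
%OS = 100·exp(−πζ/√(1−ζ²)) = 24.1%.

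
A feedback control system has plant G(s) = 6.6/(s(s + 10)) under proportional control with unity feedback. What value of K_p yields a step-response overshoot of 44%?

K_p = 59.3

From %OS = 100·exp(−πζ/√(1−ζ²)) = 44%, ζ = −ln(0.44)/√(π²+ln²(0.44)) = 0.2528.
Characteristic equation s² + 10s + 6.6K_p = 0 gives ζ = 10/(2√(6.6K_p)).
Setting ζ = 0.2528: √(6.6K_p) = 10/(2·0.2528) = 19.78, so K_p = 391.1/6.6 = 59.3.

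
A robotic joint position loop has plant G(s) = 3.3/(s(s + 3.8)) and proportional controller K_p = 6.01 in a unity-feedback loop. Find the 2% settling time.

From 1 + K_pG(s) = 0: s² + 3.8s + 19.83 = 0 ⇒ ω_n = 4.453, ζ = 0.4266.
2% settling time T_s ≈ 4/(ζω_n) = 4/1.9 = 2.11 s.

T_s ≈ 2.11 s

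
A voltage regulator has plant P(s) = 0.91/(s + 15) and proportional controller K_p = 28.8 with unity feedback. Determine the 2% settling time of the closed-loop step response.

T_s ≈ 0.0971 s

Closed-loop transfer function: T(s) = K_p·P(s)/(1 + K_p·P(s)) = 26.21/(s + 15 + 26.21) = 26.21/(s + 41.21).
Time constant τ = 1/41.21 = 0.02427 s, so the 2% settling time is about 4τ = 0.0971 s.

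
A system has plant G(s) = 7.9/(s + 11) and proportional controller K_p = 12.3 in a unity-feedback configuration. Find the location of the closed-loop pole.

Closed-loop transfer function: T(s) = K_p·G(s)/(1 + K_p·G(s)) = 97.17/(s + 11 + 97.17) = 97.17/(s + 108.2).
The closed-loop pole is at s = −108.2.

s = -108.2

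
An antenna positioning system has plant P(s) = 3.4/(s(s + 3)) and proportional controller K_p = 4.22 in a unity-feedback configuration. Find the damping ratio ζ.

1 + K_p·P(s) = 0 gives s² + 3s + 14.35 = 0.
So ω_n² = 14.35 ⇒ ω_n = 3.788 rad/s, and ζ = 3/(2ω_n) = 0.396.

ζ = 0.396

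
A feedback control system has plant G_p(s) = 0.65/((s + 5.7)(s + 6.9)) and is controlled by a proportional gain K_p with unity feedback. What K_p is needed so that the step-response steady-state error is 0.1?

K_p = 545

Steady-state error for a unit step on this type-0 loop is 1/(1 + K_p·G_p(0)).
G_p(0) = 0.01653. Require 1/(1 + K_p·0.01653) = 0.1, so 1 + 0.01653·K_p = 10.
K_p = (10 − 1)/0.01653 = 545.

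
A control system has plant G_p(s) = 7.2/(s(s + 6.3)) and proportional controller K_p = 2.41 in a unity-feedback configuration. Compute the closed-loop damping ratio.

ζ = 0.756

The closed-loop denominator is s(s+6.3) + 2.41·7.2 = s² + 6.3s + 17.35.
Matching s² + 2ζω_n s + ω_n²: ω_n = √17.35 = 4.166 rad/s and 2ζω_n = 6.3, so ζ = 6.3/(2·4.166) = 0.756.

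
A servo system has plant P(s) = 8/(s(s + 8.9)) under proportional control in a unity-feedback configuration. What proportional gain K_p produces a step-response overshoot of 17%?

From %OS = 100·exp(−πζ/√(1−ζ²)) = 17%, ζ = −ln(0.17)/√(π²+ln²(0.17)) = 0.4913.
Characteristic equation s² + 8.9s + 8K_p = 0 gives ζ = 8.9/(2√(8K_p)).
Setting ζ = 0.4913: √(8K_p) = 8.9/(2·0.4913) = 9.058, so K_p = 82.05/8 = 10.3.

K_p = 10.3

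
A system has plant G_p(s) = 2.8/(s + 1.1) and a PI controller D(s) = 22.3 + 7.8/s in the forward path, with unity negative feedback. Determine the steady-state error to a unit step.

0

The open loop D(s)G_p(s) has a pole at the origin (type 1), so the static position error constant is infinite and e_ss = 1/(1+∞) = 0.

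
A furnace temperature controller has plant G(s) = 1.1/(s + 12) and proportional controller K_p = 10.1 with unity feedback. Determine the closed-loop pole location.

Closed-loop transfer function: T(s) = K_p·G(s)/(1 + K_p·G(s)) = 11.11/(s + 12 + 11.11) = 11.11/(s + 23.11).
The closed-loop pole is at s = −23.11.

s = -23.11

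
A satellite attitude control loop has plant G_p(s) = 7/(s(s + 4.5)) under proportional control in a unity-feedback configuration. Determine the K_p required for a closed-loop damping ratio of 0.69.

K_p = 1.52

Closed-loop characteristic equation: s² + 4.5s + K_p·7 = 0.
So ω_n = √(7K_p) and 2ζω_n = 4.5, giving ζ = 4.5/(2√(7K_p)).
Setting ζ = 0.69: √(7K_p) = 4.5/(2·0.69) = 3.261, so K_p = 10.63/7 = 1.52.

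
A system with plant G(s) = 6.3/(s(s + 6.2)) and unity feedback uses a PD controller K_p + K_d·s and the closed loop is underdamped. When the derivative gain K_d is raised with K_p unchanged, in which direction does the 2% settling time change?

Characteristic equation s² + (6.2 + 6.3K_d)s + 6.3K_p = 0: raising K_d increases ζω_n = (6.2+6.3K_d)/2 while the loop stays underdamped, so T_s ≈ 4/(ζω_n) decreases.

decrease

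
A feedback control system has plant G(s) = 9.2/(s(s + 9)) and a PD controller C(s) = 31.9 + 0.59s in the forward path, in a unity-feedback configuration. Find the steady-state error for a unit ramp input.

The loop has one pole at the origin (type 1). Velocity error constant K_v = lim_{s→0} s·C(s)G(s) = 31.9·9.2/9 = 32.61.
Steady-state error to a unit ramp: e_ss = 1/K_v = 0.0307.

0.0307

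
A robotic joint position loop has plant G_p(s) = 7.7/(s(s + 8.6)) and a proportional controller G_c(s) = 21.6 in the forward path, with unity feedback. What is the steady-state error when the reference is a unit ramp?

0.0517

The loop has one pole at the origin (type 1). Velocity error constant K_v = lim_{s→0} s·G_c(s)G_p(s) = 21.6·7.7/8.6 = 19.34.
Steady-state error to a unit ramp: e_ss = 1/K_v = 0.0517.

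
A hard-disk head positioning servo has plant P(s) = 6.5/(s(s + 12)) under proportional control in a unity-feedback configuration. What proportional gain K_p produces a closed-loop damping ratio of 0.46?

Closed-loop characteristic equation: s² + 12s + K_p·6.5 = 0.
So ω_n = √(6.5K_p) and 2ζω_n = 12, giving ζ = 12/(2√(6.5K_p)).
Setting ζ = 0.46: √(6.5K_p) = 12/(2·0.46) = 13.04, so K_p = 170.1/6.5 = 26.2.

K_p = 26.2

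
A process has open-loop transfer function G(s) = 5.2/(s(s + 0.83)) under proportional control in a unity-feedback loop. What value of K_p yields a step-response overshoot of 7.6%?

From %OS = 100·exp(−πζ/√(1−ζ²)) = 7.6%, ζ = −ln(0.076)/√(π²+ln²(0.076)) = 0.6342.
Characteristic equation s² + 0.83s + 5.2K_p = 0 gives ζ = 0.83/(2√(5.2K_p)).
Setting ζ = 0.6342: √(5.2K_p) = 0.83/(2·0.6342) = 0.6544, so K_p = 0.4282/5.2 = 0.0823.

K_p = 0.0823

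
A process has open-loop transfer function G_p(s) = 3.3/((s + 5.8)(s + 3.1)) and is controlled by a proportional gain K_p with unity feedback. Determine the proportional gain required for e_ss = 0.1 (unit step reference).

K_p = 49

Steady-state error for a unit step on this type-0 loop is 1/(1 + K_p·G_p(0)).
G_p(0) = 0.1835. Require 1/(1 + K_p·0.1835) = 0.1, so 1 + 0.1835·K_p = 10.
K_p = (10 − 1)/0.1835 = 49.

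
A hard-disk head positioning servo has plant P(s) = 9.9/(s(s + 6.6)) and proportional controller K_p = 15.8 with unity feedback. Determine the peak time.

T_p = 0.26 s

The closed-loop denominator s² + 6.6s + 156.4 gives ω_n = √156.4 = 12.51 and ζ = 6.6/(2ω_n) = 0.2639.
Damped frequency ω_d = ω_n√(1−ζ²) = 12.06 rad/s, so peak time T_p = π/ω_d = 0.26 s.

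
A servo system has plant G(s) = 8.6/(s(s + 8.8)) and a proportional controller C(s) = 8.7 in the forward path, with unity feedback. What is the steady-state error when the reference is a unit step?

The open loop C(s)G(s) has a pole at the origin (type 1), so the static position error constant is infinite and e_ss = 1/(1+∞) = 0.

0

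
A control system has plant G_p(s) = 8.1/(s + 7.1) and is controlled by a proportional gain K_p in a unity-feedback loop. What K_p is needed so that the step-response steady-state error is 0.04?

The loop is type 0, so e_ss(step) = 1/(1 + K_pos) with K_pos = K_p·G_p(0).
G_p(0) = 1.141. Require 1/(1 + K_p·1.141) = 0.04, so 1 + 1.141·K_p = 25.
K_p = (25 − 1)/1.141 = 21.

K_p = 21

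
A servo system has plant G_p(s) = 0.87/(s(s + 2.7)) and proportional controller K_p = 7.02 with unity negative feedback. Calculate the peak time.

T_p = 1.52 s

From 1 + K_pG_p(s) = 0: s² + 2.7s + 6.107 = 0 ⇒ ω_n = 2.471, ζ = 0.5463.
Damped frequency ω_d = ω_n√(1−ζ²) = 2.07 rad/s, so peak time T_p = π/ω_d = 1.52 s.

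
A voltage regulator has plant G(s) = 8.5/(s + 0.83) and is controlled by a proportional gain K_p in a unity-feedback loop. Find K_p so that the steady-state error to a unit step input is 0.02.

Steady-state error for a unit step on this type-0 loop is 1/(1 + K_p·G(0)).
G(0) = 10.24. Require 1/(1 + K_p·10.24) = 0.02, so 1 + 10.24·K_p = 50.
K_p = (50 − 1)/10.24 = 4.78.

K_p = 4.78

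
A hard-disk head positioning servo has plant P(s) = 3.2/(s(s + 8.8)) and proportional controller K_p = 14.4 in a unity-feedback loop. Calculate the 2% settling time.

Closed-loop characteristic equation: s² + 8.8s + 46.08 = 0, so ω_n = 6.788 rad/s and ζ = 8.8/(2·6.788) = 0.6482.
2% settling time T_s ≈ 4/(ζω_n) = 4/4.4 = 0.909 s.

T_s ≈ 0.909 s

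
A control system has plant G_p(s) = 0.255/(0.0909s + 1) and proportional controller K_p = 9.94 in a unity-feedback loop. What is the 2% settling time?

Closed loop: T(s) = K_p·G_p/(1+K_p·G_p) = 2.535/(0.0909s + 1 + 2.535), with pole at s = −(1 + 2.535)/0.0909 = −38.89.
τ = 1/38.89 = 0.02572 s, so 2% settling time ≈ 4τ = 0.103 s.

T_s ≈ 0.103 s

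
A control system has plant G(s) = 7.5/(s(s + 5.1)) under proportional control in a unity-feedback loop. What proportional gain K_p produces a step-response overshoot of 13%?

K_p = 2.92

From %OS = 100·exp(−πζ/√(1−ζ²)) = 13%, ζ = −ln(0.13)/√(π²+ln²(0.13)) = 0.5446.
Characteristic equation s² + 5.1s + 7.5K_p = 0 gives ζ = 5.1/(2√(7.5K_p)).
Setting ζ = 0.5446: √(7.5K_p) = 5.1/(2·0.5446) = 4.682, so K_p = 21.92/7.5 = 2.92.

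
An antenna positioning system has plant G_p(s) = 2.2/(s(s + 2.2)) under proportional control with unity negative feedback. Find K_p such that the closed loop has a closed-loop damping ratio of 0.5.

Closed-loop characteristic equation: s² + 2.2s + K_p·2.2 = 0.
So ω_n = √(2.2K_p) and 2ζω_n = 2.2, giving ζ = 2.2/(2√(2.2K_p)).
Setting ζ = 0.5: √(2.2K_p) = 2.2/(2·0.5) = 2.2, so K_p = 4.84/2.2 = 2.2.

K_p = 2.2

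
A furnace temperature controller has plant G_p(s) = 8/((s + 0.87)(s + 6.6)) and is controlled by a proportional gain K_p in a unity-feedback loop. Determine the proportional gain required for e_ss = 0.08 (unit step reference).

K_p = 8.25

The loop is type 0, so e_ss(step) = 1/(1 + K_pos) with K_pos = K_p·G_p(0).
G_p(0) = 1.393. Require 1/(1 + K_p·1.393) = 0.08, so 1 + 1.393·K_p = 12.5.
K_p = (12.5 − 1)/1.393 = 8.25.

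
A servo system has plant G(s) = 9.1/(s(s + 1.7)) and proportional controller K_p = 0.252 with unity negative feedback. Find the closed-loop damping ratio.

With unity feedback the closed-loop characteristic equation is s² + 1.7s + 0.252·9.1 = s² + 1.7s + 2.293 = 0.
Matching s² + 2ζω_n s + ω_n²: ω_n = √2.293 = 1.514 rad/s and 2ζω_n = 1.7, so ζ = 1.7/(2·1.514) = 0.561.

ζ = 0.561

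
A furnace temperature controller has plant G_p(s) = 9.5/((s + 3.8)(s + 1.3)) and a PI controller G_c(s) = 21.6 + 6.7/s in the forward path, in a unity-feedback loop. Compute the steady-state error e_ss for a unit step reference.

0

The open loop G_c(s)G_p(s) has a pole at the origin (type 1), so the static position error constant is infinite and e_ss = 1/(1+∞) = 0.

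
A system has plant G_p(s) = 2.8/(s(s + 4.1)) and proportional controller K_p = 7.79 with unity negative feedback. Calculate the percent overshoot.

21.6%

Closed-loop characteristic equation: s² + 4.1s + 21.81 = 0, so ω_n = 4.67 rad/s and ζ = 4.1/(2·4.67) = 0.4389.
%OS = 100·exp(−πζ/√(1−ζ²)) = 100·exp(−π·0.4389/√0.8073) = 21.6%.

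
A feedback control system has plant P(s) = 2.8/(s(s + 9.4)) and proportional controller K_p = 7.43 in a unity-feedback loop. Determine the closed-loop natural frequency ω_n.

The closed-loop denominator is s(s+9.4) + 7.43·2.8 = s² + 9.4s + 20.8.
Matching s² + 2ζω_n s + ω_n²: ω_n = √20.8 = 4.561 rad/s and 2ζω_n = 9.4, so ζ = 9.4/(2·4.561) = 1.03.

ω_n = 4.56 rad/s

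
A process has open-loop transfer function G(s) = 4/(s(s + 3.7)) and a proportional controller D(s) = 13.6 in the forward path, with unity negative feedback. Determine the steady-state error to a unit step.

The open loop D(s)G(s) has a pole at the origin (type 1), so the static position error constant is infinite and e_ss = 1/(1+∞) = 0.

0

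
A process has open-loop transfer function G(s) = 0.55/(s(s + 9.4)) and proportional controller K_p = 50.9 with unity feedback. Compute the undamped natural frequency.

1 + K_p·G(s) = 0 gives s² + 9.4s + 28 = 0.
So ω_n² = 28 ⇒ ω_n = 5.291 rad/s, and ζ = 9.4/(2ω_n) = 0.888.

ω_n = 5.29 rad/s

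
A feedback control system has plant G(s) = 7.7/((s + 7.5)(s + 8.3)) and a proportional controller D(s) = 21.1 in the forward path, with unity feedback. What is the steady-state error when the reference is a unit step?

The loop is type 0. Static position error constant K_pos = D(0)·G(0) = 21.1·0.1237 = 2.61.
Steady-state error to a unit step: e_ss = 1/(1+K_pos) = 1/3.61 = 0.277.

0.277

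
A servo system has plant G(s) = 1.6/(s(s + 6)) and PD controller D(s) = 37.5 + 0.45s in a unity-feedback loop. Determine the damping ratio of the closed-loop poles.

Forward path: (37.5 + 0.45s)·1.6/(s(s+6)). The closed-loop characteristic equation is s² + (6 + 1.6·0.45)s + 1.6·37.5 = 0.
That is s² + 6.72s + 60 = 0, so ω_n = 7.746 rad/s and ζ = 6.72/(2·7.746) = 0.4338.

ζ = 0.434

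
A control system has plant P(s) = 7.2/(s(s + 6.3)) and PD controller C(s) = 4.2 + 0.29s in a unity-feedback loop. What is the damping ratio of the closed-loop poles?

ζ = 0.763

Forward path: (4.2 + 0.29s)·7.2/(s(s+6.3)). The closed-loop characteristic equation is s² + (6.3 + 7.2·0.29)s + 7.2·4.2 = 0.
That is s² + 8.388s + 30.24 = 0, so ω_n = 5.499 rad/s and ζ = 8.388/(2·5.499) = 0.7627.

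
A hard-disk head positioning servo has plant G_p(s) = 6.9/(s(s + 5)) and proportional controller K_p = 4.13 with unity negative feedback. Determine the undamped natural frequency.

The closed-loop denominator is s(s+5) + 4.13·6.9 = s² + 5s + 28.5.
Matching s² + 2ζω_n s + ω_n²: ω_n = √28.5 = 5.338 rad/s and 2ζω_n = 5, so ζ = 5/(2·5.338) = 0.468.

ω_n = 5.34 rad/s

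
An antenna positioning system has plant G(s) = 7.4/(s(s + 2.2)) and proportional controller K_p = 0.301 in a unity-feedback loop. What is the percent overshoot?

Closed-loop characteristic equation: s² + 2.2s + 2.227 = 0, so ω_n = 1.492 rad/s and ζ = 2.2/(2·1.492) = 0.737.
%OS = 100·exp(−πζ/√(1−ζ²)) = 100·exp(−π·0.737/√0.4568) = 3.25%.

3.25%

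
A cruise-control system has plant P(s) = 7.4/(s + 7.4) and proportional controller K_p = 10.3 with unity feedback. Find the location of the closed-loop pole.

Closed-loop transfer function: T(s) = K_p·P(s)/(1 + K_p·P(s)) = 76.22/(s + 7.4 + 76.22) = 76.22/(s + 83.62).
The closed-loop pole is at s = −83.62.

s = -83.62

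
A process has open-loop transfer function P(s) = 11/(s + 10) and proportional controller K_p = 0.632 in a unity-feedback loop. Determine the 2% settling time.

T_s ≈ 0.236 s

Closed-loop transfer function: T(s) = K_p·P(s)/(1 + K_p·P(s)) = 6.952/(s + 10 + 6.952) = 6.952/(s + 16.95).
Time constant τ = 1/16.95 = 0.05899 s, so the 2% settling time is about 4τ = 0.236 s.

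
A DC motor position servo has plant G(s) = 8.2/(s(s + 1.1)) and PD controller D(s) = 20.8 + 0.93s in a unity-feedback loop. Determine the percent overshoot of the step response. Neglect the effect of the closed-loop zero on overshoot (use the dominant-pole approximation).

32.8%

Forward path: (20.8 + 0.93s)·8.2/(s(s+1.1)). The closed-loop characteristic equation is s² + (1.1 + 8.2·0.93)s + 8.2·20.8 = 0.
That is s² + 8.726s + 170.6 = 0, so ω_n = 13.06 rad/s and ζ = 8.726/(2·13.06) = 0.3341.
%OS = 100·exp(−πζ/√(1−ζ²)) = 32.8%.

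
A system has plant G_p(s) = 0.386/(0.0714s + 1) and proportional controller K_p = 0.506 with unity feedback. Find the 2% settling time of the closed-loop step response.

T_s ≈ 0.239 s

Closed loop: T(s) = K_p·G_p/(1+K_p·G_p) = 0.1953/(0.0714s + 1 + 0.1953), with pole at s = −(1 + 0.1953)/0.0714 = −16.74.
τ = 1/16.74 = 0.05973 s, so 2% settling time ≈ 4τ = 0.239 s.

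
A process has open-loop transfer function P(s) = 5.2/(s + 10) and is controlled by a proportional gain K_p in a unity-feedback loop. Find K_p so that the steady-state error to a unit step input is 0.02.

Steady-state error for a unit step on this type-0 loop is 1/(1 + K_p·P(0)).
P(0) = 0.52. Require 1/(1 + K_p·0.52) = 0.02, so 1 + 0.52·K_p = 50.
K_p = (50 − 1)/0.52 = 94.2.

K_p = 94.2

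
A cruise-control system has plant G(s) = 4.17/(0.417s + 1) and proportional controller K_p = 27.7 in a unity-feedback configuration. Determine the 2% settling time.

T_s ≈ 0.0143 s

Closed loop: T(s) = K_p·G/(1+K_p·G) = 115.5/(0.417s + 1 + 115.5), with pole at s = −(1 + 115.5)/0.417 = −279.4.
τ = 1/279.4 = 0.003579 s, so 2% settling time ≈ 4τ = 0.0143 s.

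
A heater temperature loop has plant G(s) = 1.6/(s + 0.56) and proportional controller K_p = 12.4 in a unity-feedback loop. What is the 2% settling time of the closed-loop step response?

Closed-loop transfer function: T(s) = K_p·G(s)/(1 + K_p·G(s)) = 19.84/(s + 0.56 + 19.84) = 19.84/(s + 20.4).
Time constant τ = 1/20.4 = 0.04902 s, so the 2% settling time is about 4τ = 0.196 s.

T_s ≈ 0.196 s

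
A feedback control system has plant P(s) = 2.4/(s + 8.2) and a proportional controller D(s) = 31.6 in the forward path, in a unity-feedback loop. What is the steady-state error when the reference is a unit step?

0.0976

The loop is type 0. Static position error constant K_pos = D(0)·P(0) = 31.6·0.2927 = 9.249.
Steady-state error to a unit step: e_ss = 1/(1+K_pos) = 1/10.25 = 0.0976.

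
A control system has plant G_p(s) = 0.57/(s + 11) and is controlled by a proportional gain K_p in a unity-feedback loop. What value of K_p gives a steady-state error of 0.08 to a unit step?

For a type-0 loop with proportional control, e_ss = 1/(1 + K_p·G_p(0)).
G_p(0) = 0.05182. Require 1/(1 + K_p·0.05182) = 0.08, so 1 + 0.05182·K_p = 12.5.
K_p = (12.5 − 1)/0.05182 = 222.

K_p = 222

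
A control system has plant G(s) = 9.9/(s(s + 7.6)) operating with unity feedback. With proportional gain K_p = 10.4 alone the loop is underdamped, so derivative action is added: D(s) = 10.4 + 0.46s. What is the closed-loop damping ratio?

ζ = 0.599

Forward path: (10.4 + 0.46s)·9.9/(s(s+7.6)). The closed-loop characteristic equation is s² + (7.6 + 9.9·0.46)s + 9.9·10.4 = 0.
That is s² + 12.15s + 103 = 0, so ω_n = 10.15 rad/s and ζ = 12.15/(2·10.15) = 0.5989.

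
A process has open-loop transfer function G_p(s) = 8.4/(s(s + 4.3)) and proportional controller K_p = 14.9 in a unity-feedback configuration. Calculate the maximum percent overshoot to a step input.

54.1%

From 1 + K_pG_p(s) = 0: s² + 4.3s + 125.2 = 0 ⇒ ω_n = 11.19, ζ = 0.1922.
%OS = 100·exp(−πζ/√(1−ζ²)) = 100·exp(−π·0.1922/√0.9631) = 54.1%.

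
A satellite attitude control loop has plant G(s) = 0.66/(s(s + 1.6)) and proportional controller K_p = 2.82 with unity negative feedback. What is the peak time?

T_p = 2.84 s

From 1 + K_pG(s) = 0: s² + 1.6s + 1.861 = 0 ⇒ ω_n = 1.364, ζ = 0.5864.
Damped frequency ω_d = ω_n√(1−ζ²) = 1.105 rad/s, so peak time T_p = π/ω_d = 2.84 s.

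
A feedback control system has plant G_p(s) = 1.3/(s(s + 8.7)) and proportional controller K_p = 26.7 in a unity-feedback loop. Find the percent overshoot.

3.21%

Closed-loop characteristic equation: s² + 8.7s + 34.71 = 0, so ω_n = 5.892 rad/s and ζ = 8.7/(2·5.892) = 0.7383.
%OS = 100·exp(−πζ/√(1−ζ²)) = 100·exp(−π·0.7383/√0.4548) = 3.21%.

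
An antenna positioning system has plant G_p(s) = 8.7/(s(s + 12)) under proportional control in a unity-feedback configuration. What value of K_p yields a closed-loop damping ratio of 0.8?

K_p = 6.47

Closed-loop characteristic equation: s² + 12s + K_p·8.7 = 0.
So ω_n = √(8.7K_p) and 2ζω_n = 12, giving ζ = 12/(2√(8.7K_p)).
Setting ζ = 0.8: √(8.7K_p) = 12/(2·0.8) = 7.5, so K_p = 56.25/8.7 = 6.47.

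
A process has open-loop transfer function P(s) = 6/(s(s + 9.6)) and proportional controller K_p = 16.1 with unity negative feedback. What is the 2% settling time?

From 1 + K_pP(s) = 0: s² + 9.6s + 96.6 = 0 ⇒ ω_n = 9.829, ζ = 0.4884.
2% settling time T_s ≈ 4/(ζω_n) = 4/4.8 = 0.833 s.

T_s ≈ 0.833 s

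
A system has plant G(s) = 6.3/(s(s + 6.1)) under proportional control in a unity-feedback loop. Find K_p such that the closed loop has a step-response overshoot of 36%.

K_p = 15.4

From %OS = 100·exp(−πζ/√(1−ζ²)) = 36%, ζ = −ln(0.36)/√(π²+ln²(0.36)) = 0.3093.
Characteristic equation s² + 6.1s + 6.3K_p = 0 gives ζ = 6.1/(2√(6.3K_p)).
Setting ζ = 0.3093: √(6.3K_p) = 6.1/(2·0.3093) = 9.862, so K_p = 97.26/6.3 = 15.4.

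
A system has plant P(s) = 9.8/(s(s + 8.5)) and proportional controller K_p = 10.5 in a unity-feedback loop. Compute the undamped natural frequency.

ω_n = 10.1 rad/s

With unity feedback the closed-loop characteristic equation is s² + 8.5s + 10.5·9.8 = s² + 8.5s + 102.9 = 0.
Matching s² + 2ζω_n s + ω_n²: ω_n = √102.9 = 10.14 rad/s and 2ζω_n = 8.5, so ζ = 8.5/(2·10.14) = 0.419.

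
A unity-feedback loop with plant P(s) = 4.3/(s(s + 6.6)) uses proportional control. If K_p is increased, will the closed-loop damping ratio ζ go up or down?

decrease

ζ = 6.6/(2√(4.3K_p)); increasing K_p raises the denominator, so ζ falls.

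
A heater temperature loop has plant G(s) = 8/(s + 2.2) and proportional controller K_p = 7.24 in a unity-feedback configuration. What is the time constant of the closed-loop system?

Closed-loop transfer function: T(s) = K_p·G(s)/(1 + K_p·G(s)) = 57.92/(s + 2.2 + 57.92) = 57.92/(s + 60.12).
Time constant τ = 1/60.12 = 0.0166 s.

τ = 0.0166 s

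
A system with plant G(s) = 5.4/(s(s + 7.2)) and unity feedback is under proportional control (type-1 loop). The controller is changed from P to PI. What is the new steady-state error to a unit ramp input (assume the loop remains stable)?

The integrator raises the loop to type 2, so K_v → ∞ and e_ss to a ramp is zero.

0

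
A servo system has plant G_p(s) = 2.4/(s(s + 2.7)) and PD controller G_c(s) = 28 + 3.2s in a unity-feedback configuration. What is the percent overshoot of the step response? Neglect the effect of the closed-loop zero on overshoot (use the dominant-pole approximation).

7.66%

Forward path: (28 + 3.2s)·2.4/(s(s+2.7)). The closed-loop characteristic equation is s² + (2.7 + 2.4·3.2)s + 2.4·28 = 0.
That is s² + 10.38s + 67.2 = 0, so ω_n = 8.198 rad/s and ζ = 10.38/(2·8.198) = 0.6331.
%OS = 100·exp(−πζ/√(1−ζ²)) = 7.66%.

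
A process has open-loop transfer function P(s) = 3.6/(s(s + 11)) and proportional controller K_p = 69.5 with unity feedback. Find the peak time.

T_p = 0.212 s

From 1 + K_pP(s) = 0: s² + 11s + 250.2 = 0 ⇒ ω_n = 15.82, ζ = 0.3477.
Damped frequency ω_d = ω_n√(1−ζ²) = 14.83 rad/s, so peak time T_p = π/ω_d = 0.212 s.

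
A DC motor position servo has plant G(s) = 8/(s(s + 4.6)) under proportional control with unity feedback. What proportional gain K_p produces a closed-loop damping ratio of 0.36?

Closed-loop characteristic equation: s² + 4.6s + K_p·8 = 0.
So ω_n = √(8K_p) and 2ζω_n = 4.6, giving ζ = 4.6/(2√(8K_p)).
Setting ζ = 0.36: √(8K_p) = 4.6/(2·0.36) = 6.389, so K_p = 40.82/8 = 5.1.

K_p = 5.1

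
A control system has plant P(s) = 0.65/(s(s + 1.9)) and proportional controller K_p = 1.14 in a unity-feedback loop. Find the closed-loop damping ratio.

With unity feedback the closed-loop characteristic equation is s² + 1.9s + 1.14·0.65 = s² + 1.9s + 0.741 = 0.
So ω_n² = 0.741 ⇒ ω_n = 0.8608 rad/s, and ζ = 1.9/(2ω_n) = 1.1.

ζ = 1.1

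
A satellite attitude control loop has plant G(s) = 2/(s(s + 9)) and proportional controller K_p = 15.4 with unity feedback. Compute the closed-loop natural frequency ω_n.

ω_n = 5.55 rad/s

The closed-loop denominator is s(s+9) + 15.4·2 = s² + 9s + 30.8.
Matching s² + 2ζω_n s + ω_n²: ω_n = √30.8 = 5.55 rad/s and 2ζω_n = 9, so ζ = 9/(2·5.55) = 0.811.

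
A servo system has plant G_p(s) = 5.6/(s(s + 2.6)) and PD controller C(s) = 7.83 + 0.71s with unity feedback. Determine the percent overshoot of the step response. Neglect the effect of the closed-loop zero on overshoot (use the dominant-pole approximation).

Forward path: (7.83 + 0.71s)·5.6/(s(s+2.6)). The closed-loop characteristic equation is s² + (2.6 + 5.6·0.71)s + 5.6·7.83 = 0.
That is s² + 6.576s + 43.85 = 0, so ω_n = 6.622 rad/s and ζ = 6.576/(2·6.622) = 0.4965.
%OS = 100·exp(−πζ/√(1−ζ²)) = 16.6%.

16.6%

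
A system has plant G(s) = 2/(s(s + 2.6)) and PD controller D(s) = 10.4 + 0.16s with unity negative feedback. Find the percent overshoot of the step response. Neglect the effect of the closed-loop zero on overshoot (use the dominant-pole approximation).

Forward path: (10.4 + 0.16s)·2/(s(s+2.6)). The closed-loop characteristic equation is s² + (2.6 + 2·0.16)s + 2·10.4 = 0.
That is s² + 2.92s + 20.8 = 0, so ω_n = 4.561 rad/s and ζ = 2.92/(2·4.561) = 0.3201.
%OS = 100·exp(−πζ/√(1−ζ²)) = 34.6%.

34.6%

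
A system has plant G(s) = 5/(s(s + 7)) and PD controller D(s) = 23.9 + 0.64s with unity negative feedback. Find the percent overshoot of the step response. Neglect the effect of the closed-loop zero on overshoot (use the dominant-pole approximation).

19.1%

Forward path: (23.9 + 0.64s)·5/(s(s+7)). The closed-loop characteristic equation is s² + (7 + 5·0.64)s + 5·23.9 = 0.
That is s² + 10.2s + 119.5 = 0, so ω_n = 10.93 rad/s and ζ = 10.2/(2·10.93) = 0.4665.
%OS = 100·exp(−πζ/√(1−ζ²)) = 19.1%.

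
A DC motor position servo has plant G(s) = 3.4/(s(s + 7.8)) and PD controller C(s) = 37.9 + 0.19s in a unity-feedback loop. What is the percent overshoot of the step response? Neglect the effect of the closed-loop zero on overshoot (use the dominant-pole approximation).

28.4%

Forward path: (37.9 + 0.19s)·3.4/(s(s+7.8)). The closed-loop characteristic equation is s² + (7.8 + 3.4·0.19)s + 3.4·37.9 = 0.
That is s² + 8.446s + 128.9 = 0, so ω_n = 11.35 rad/s and ζ = 8.446/(2·11.35) = 0.372.
%OS = 100·exp(−πζ/√(1−ζ²)) = 28.4%.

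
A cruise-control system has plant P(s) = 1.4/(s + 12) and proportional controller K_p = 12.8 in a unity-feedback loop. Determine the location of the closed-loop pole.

Closed-loop transfer function: T(s) = K_p·P(s)/(1 + K_p·P(s)) = 17.92/(s + 12 + 17.92) = 17.92/(s + 29.92).
The closed-loop pole is at s = −29.92.

s = -29.92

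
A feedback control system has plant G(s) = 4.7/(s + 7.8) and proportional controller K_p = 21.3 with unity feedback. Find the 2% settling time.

Closed-loop transfer function: T(s) = K_p·G(s)/(1 + K_p·G(s)) = 100.1/(s + 7.8 + 100.1) = 100.1/(s + 107.9).
Time constant τ = 1/107.9 = 0.009267 s, so the 2% settling time is about 4τ = 0.0371 s.

T_s ≈ 0.0371 s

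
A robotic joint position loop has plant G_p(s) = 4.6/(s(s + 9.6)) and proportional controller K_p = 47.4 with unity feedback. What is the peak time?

The closed-loop denominator s² + 9.6s + 218 gives ω_n = √218 = 14.77 and ζ = 9.6/(2ω_n) = 0.3251.
Damped frequency ω_d = ω_n√(1−ζ²) = 13.96 rad/s, so peak time T_p = π/ω_d = 0.225 s.

T_p = 0.225 s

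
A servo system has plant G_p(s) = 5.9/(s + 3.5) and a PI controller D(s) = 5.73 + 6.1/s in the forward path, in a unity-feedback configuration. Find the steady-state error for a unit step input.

The open loop D(s)G_p(s) has a pole at the origin (type 1), so the static position error constant is infinite and e_ss = 1/(1+∞) = 0.

0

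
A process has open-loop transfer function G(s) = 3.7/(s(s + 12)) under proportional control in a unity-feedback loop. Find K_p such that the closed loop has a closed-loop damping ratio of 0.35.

Closed-loop characteristic equation: s² + 12s + K_p·3.7 = 0.
So ω_n = √(3.7K_p) and 2ζω_n = 12, giving ζ = 12/(2√(3.7K_p)).
Setting ζ = 0.35: √(3.7K_p) = 12/(2·0.35) = 17.14, so K_p = 293.9/3.7 = 79.4.

K_p = 79.4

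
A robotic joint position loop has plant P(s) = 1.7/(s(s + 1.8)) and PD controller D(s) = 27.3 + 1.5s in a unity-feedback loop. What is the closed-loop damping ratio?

Forward path: (27.3 + 1.5s)·1.7/(s(s+1.8)). The closed-loop characteristic equation is s² + (1.8 + 1.7·1.5)s + 1.7·27.3 = 0.
That is s² + 4.35s + 46.41 = 0, so ω_n = 6.812 rad/s and ζ = 4.35/(2·6.812) = 0.3193.

ζ = 0.319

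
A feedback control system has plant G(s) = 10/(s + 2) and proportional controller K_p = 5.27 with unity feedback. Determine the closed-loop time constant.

τ = 0.0183 s

Closed-loop transfer function: T(s) = K_p·G(s)/(1 + K_p·G(s)) = 52.7/(s + 2 + 52.7) = 52.7/(s + 54.7).
Time constant τ = 1/54.7 = 0.0183 s.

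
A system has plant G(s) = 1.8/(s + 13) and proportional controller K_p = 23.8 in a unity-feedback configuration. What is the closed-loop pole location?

s = -55.84

Closed-loop transfer function: T(s) = K_p·G(s)/(1 + K_p·G(s)) = 42.84/(s + 13 + 42.84) = 42.84/(s + 55.84).
The closed-loop pole is at s = −55.84.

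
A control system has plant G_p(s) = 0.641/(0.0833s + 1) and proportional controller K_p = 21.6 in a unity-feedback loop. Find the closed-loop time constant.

Closed loop: T(s) = K_p·G_p/(1+K_p·G_p) = 13.85/(0.0833s + 1 + 13.85), with pole at s = −(1 + 13.85)/0.0833 = −178.2.
Closed-loop time constant τ = 1/178.2 = 0.00561 s.

τ = 0.00561 s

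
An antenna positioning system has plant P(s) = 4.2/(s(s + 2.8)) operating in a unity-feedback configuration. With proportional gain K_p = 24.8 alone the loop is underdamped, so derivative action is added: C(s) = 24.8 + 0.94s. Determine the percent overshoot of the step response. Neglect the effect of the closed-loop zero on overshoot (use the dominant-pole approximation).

33.3%

Forward path: (24.8 + 0.94s)·4.2/(s(s+2.8)). The closed-loop characteristic equation is s² + (2.8 + 4.2·0.94)s + 4.2·24.8 = 0.
That is s² + 6.748s + 104.2 = 0, so ω_n = 10.21 rad/s and ζ = 6.748/(2·10.21) = 0.3306.
%OS = 100·exp(−πζ/√(1−ζ²)) = 33.3%.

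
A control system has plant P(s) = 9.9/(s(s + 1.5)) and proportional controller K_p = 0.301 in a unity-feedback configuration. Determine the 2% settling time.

T_s ≈ 5.33 s

Closed-loop characteristic equation: s² + 1.5s + 2.98 = 0, so ω_n = 1.726 rad/s and ζ = 1.5/(2·1.726) = 0.4345.
2% settling time T_s ≈ 4/(ζω_n) = 4/0.75 = 5.33 s.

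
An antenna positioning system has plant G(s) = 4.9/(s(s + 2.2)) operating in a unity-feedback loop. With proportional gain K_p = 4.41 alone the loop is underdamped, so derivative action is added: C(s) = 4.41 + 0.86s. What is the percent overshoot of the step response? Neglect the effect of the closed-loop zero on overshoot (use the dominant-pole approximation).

5.01%

Forward path: (4.41 + 0.86s)·4.9/(s(s+2.2)). The closed-loop characteristic equation is s² + (2.2 + 4.9·0.86)s + 4.9·4.41 = 0.
That is s² + 6.414s + 21.61 = 0, so ω_n = 4.649 rad/s and ζ = 6.414/(2·4.649) = 0.6899.
%OS = 100·exp(−πζ/√(1−ζ²)) = 5.01%.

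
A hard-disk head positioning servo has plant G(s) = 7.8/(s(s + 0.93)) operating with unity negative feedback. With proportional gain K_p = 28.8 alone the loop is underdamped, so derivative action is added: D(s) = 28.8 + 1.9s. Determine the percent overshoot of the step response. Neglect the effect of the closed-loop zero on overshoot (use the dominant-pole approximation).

14.4%

Forward path: (28.8 + 1.9s)·7.8/(s(s+0.93)). The closed-loop characteristic equation is s² + (0.93 + 7.8·1.9)s + 7.8·28.8 = 0.
That is s² + 15.75s + 224.6 = 0, so ω_n = 14.99 rad/s and ζ = 15.75/(2·14.99) = 0.5254.
%OS = 100·exp(−πζ/√(1−ζ²)) = 14.4%.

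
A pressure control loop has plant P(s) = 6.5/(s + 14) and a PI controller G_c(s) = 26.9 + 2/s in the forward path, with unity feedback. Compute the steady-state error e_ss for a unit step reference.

The open loop G_c(s)P(s) has a pole at the origin (type 1), so the static position error constant is infinite and e_ss = 1/(1+∞) = 0.

0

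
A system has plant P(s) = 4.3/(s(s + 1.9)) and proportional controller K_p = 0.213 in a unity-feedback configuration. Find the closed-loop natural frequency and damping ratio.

The closed-loop denominator is s(s+1.9) + 0.213·4.3 = s² + 1.9s + 0.9159.
So ω_n² = 0.9159 ⇒ ω_n = 0.957 rad/s, and ζ = 1.9/(2ω_n) = 0.993.

ω_n = 0.957 rad/s, ζ = 0.993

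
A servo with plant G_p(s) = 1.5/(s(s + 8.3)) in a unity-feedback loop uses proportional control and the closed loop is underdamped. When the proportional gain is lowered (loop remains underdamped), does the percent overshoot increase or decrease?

decrease

ζ = 8.3/(2√(1.5K_p)) rises as K_p falls; higher damping means less overshoot.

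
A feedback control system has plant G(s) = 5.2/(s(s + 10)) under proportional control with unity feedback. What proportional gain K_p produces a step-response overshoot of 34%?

K_p = 45.6

From %OS = 100·exp(−πζ/√(1−ζ²)) = 34%, ζ = −ln(0.34)/√(π²+ln²(0.34)) = 0.3248.
Characteristic equation s² + 10s + 5.2K_p = 0 gives ζ = 10/(2√(5.2K_p)).
Setting ζ = 0.3248: √(5.2K_p) = 10/(2·0.3248) = 15.4, so K_p = 237/5.2 = 45.6.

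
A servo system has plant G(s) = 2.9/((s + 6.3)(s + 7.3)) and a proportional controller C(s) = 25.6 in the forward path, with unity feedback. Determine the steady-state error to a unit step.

The loop is type 0. Static position error constant K_pos = C(0)·G(0) = 25.6·0.06306 = 1.614.
Steady-state error to a unit step: e_ss = 1/(1+K_pos) = 1/2.614 = 0.383.

0.383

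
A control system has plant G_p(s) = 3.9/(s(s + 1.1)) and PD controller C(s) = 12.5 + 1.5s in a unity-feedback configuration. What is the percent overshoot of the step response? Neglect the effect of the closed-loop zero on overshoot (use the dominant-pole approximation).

16.5%

Forward path: (12.5 + 1.5s)·3.9/(s(s+1.1)). The closed-loop characteristic equation is s² + (1.1 + 3.9·1.5)s + 3.9·12.5 = 0.
That is s² + 6.95s + 48.75 = 0, so ω_n = 6.982 rad/s and ζ = 6.95/(2·6.982) = 0.4977.
%OS = 100·exp(−πζ/√(1−ζ²)) = 16.5%.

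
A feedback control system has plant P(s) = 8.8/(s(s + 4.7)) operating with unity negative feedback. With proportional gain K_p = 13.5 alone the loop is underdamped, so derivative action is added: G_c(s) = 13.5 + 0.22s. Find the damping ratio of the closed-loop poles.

Forward path: (13.5 + 0.22s)·8.8/(s(s+4.7)). The closed-loop characteristic equation is s² + (4.7 + 8.8·0.22)s + 8.8·13.5 = 0.
That is s² + 6.636s + 118.8 = 0, so ω_n = 10.9 rad/s and ζ = 6.636/(2·10.9) = 0.3044.

ζ = 0.304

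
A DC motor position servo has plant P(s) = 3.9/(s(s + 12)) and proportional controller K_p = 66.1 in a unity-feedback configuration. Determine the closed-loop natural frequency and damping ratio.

ω_n = 16.1 rad/s, ζ = 0.374

1 + K_p·P(s) = 0 gives s² + 12s + 257.8 = 0.
So ω_n² = 257.8 ⇒ ω_n = 16.06 rad/s, and ζ = 12/(2ω_n) = 0.374.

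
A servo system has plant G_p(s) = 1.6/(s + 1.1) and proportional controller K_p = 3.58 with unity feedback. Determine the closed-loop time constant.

τ = 0.146 s

Closed-loop transfer function: T(s) = K_p·G_p(s)/(1 + K_p·G_p(s)) = 5.728/(s + 1.1 + 5.728) = 5.728/(s + 6.828).
Time constant τ = 1/6.828 = 0.146 s.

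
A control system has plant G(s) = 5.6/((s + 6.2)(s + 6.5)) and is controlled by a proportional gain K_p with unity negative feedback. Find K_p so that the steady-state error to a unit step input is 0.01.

K_p = 712

The loop is type 0, so e_ss(step) = 1/(1 + K_pos) with K_pos = K_p·G(0).
G(0) = 0.139. Require 1/(1 + K_p·0.139) = 0.01, so 1 + 0.139·K_p = 100.
K_p = (100 − 1)/0.139 = 712.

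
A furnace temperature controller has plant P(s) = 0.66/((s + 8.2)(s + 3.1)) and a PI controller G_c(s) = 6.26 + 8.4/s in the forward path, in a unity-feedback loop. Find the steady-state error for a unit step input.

0

The open loop G_c(s)P(s) has a pole at the origin (type 1), so the static position error constant is infinite and e_ss = 1/(1+∞) = 0.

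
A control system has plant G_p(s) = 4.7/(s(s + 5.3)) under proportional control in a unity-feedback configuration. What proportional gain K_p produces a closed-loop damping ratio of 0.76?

Closed-loop characteristic equation: s² + 5.3s + K_p·4.7 = 0.
So ω_n = √(4.7K_p) and 2ζω_n = 5.3, giving ζ = 5.3/(2√(4.7K_p)).
Setting ζ = 0.76: √(4.7K_p) = 5.3/(2·0.76) = 3.487, so K_p = 12.16/4.7 = 2.59.

K_p = 2.59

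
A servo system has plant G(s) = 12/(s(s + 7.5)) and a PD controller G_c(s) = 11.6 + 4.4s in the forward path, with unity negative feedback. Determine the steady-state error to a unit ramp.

0.0539

The loop has one pole at the origin (type 1). Velocity error constant K_v = lim_{s→0} s·G_c(s)G(s) = 11.6·12/7.5 = 18.56.
Steady-state error to a unit ramp: e_ss = 1/K_v = 0.0539.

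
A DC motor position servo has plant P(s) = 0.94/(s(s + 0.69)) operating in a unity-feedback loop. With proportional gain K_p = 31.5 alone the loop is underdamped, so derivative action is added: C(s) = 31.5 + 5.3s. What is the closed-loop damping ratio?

ζ = 0.521

Forward path: (31.5 + 5.3s)·0.94/(s(s+0.69)). The closed-loop characteristic equation is s² + (0.69 + 0.94·5.3)s + 0.94·31.5 = 0.
That is s² + 5.672s + 29.61 = 0, so ω_n = 5.442 rad/s and ζ = 5.672/(2·5.442) = 0.5212.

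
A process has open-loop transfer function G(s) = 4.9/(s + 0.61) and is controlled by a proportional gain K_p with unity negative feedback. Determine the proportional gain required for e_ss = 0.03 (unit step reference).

K_p = 4.03

Steady-state error for a unit step on this type-0 loop is 1/(1 + K_p·G(0)).
G(0) = 8.033. Require 1/(1 + K_p·8.033) = 0.03, so 1 + 8.033·K_p = 33.33.
K_p = (33.33 − 1)/8.033 = 4.03.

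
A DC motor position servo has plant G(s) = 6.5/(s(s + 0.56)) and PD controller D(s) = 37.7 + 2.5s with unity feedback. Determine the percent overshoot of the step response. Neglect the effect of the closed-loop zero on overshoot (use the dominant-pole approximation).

13.5%

Forward path: (37.7 + 2.5s)·6.5/(s(s+0.56)). The closed-loop characteristic equation is s² + (0.56 + 6.5·2.5)s + 6.5·37.7 = 0.
That is s² + 16.81s + 245.1 = 0, so ω_n = 15.65 rad/s and ζ = 16.81/(2·15.65) = 0.5369.
%OS = 100·exp(−πζ/√(1−ζ²)) = 13.5%.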